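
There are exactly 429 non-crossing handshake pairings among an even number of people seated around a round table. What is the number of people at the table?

Non-crossing handshake pairings of 2n people are counted by C_n. Since C_7 = 429, the index is 7.
So n = 7, and there are 2n = 14 people.

14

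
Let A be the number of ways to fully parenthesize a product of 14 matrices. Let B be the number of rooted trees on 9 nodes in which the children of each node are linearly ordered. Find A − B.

741470

Bracketing 14 factors into binary products is counted by C_{14−1} = C_13. So A = C_13 = 742900.
Rooted ordered (plane) trees on m nodes have m−1 edges and are counted by C_{m−1}; m = 9 gives C_8. So B = C_8 = 1430.
A − B = 742900 − 1430 = 741470.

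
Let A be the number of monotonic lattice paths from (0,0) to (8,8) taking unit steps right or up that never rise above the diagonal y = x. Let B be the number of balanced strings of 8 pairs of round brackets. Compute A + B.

Sub-diagonal monotone paths from (0,0) to (8,8) biject with Dyck paths of semilength 8, giving C_8. So A = C_8 = 1430.
With 8 pairs the number of balanced bracket strings is the Catalan number C_8. So B = C_8 = 1430.
A + B = 1430 + 1430 = 2860.

2860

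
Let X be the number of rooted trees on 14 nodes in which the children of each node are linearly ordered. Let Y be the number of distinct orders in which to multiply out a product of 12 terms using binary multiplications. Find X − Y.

684114

Rooted ordered (plane) trees on m nodes have m−1 edges and are counted by C_{m−1}; m = 14 gives C_13. So X = C_13 = 742900.
Parenthesizations of m factors correspond to full binary trees with m leaves, counted by C_{m−1}; m = 12 gives C_11. So Y = C_11 = 58786.
X − Y = 742900 − 58786 = 684114.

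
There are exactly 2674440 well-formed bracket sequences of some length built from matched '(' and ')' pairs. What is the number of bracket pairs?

14

Balanced strings of n bracket-pairs are counted by C_n, and C_14 = 2674440.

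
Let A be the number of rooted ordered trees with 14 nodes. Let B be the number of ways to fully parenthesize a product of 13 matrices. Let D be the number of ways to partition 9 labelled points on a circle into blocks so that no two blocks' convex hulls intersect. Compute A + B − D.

Rooted ordered (plane) trees on m nodes have m−1 edges and are counted by C_{m−1}; m = 14 gives C_13. So A = C_13 = 742900.
Parenthesizations of m factors correspond to full binary trees with m leaves, counted by C_{m−1}; m = 13 gives C_12. So B = C_12 = 208012.
The non-crossing partitions of [9] form a lattice of size C_9. So D = C_9 = 4862.
A + B − D = 742900 + 208012 − 4862 = 946050.

946050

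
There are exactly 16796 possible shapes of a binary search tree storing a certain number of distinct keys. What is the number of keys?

Binary search tree shapes on n keys are counted by C_n. Since C_10 = 16796, the index is 10.

10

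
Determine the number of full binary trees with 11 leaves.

A full binary tree with L leaves has L−1 internal nodes and is counted by C_{L−1}; L = 11 gives C_10.
C_10 = 16796.

16796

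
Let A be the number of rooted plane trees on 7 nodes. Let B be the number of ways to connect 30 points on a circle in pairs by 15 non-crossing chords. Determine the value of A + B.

9694977

Rooted ordered (plane) trees on m nodes have m−1 edges and are counted by C_{m−1}; m = 7 gives C_6. So A = C_6 = 132.
Non-crossing perfect matchings of 2n points on a circle are counted by C_n; with 30 points, n = 15. So B = C_15 = 9694845.
A + B = 132 + 9694845 = 9694977.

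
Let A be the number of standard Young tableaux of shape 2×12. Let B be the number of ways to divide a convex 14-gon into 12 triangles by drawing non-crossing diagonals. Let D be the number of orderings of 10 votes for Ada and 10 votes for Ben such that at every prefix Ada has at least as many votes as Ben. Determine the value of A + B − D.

Standard Young tableaux of shape 2×n are counted by C_n; here n = 12. So A = C_12 = 208012.
Triangulations of a convex m-gon are counted by C_{m−2}; with m = 14 this is C_12. So B = C_12 = 208012.
Reading a vote for the leader as '(' and for the other as ')' turns such a sequence into a balanced string of 10 pairs, so the count is C_10. So D = C_10 = 16796.
A + B − D = 208012 + 208012 − 16796 = 399228.

399228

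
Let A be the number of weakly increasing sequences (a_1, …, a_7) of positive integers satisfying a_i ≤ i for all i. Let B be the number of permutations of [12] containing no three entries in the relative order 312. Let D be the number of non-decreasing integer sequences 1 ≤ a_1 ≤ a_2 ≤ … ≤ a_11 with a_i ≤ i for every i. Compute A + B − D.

Such sub-staircase sequences of length n are counted by C_n; here n = 7. So A = C_7 = 429.
Permutations of [n] avoiding any single length-3 pattern are counted by C_n; here n = 12. So B = C_12 = 208012.
Weakly increasing sequences with a_i ≤ i biject with Dyck paths of semilength 11, so there are C_11. So D = C_11 = 58786.
A + B − D = 429 + 208012 − 58786 = 149655.

149655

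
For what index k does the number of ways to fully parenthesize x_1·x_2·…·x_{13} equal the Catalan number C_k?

Ways to associate a product of 13 factors correspond to binary trees on 13 leaves, so the count is C_12.

12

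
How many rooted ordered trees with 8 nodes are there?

Rooted ordered (plane) trees on m nodes have m−1 edges and are counted by C_{m−1}; m = 8 gives C_7.
C_7 = 429.

429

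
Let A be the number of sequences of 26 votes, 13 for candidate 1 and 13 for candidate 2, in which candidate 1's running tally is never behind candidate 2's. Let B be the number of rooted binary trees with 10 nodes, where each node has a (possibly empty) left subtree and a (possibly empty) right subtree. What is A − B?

Ballot sequences with n votes each where one side never trails are Dyck words, counted by C_n; here n = 13. So A = C_13 = 742900.
There are C_n binary search tree shapes on n keys; with n = 10 that is C_10. So B = C_10 = 16796.
A − B = 742900 − 16796 = 726104.

726104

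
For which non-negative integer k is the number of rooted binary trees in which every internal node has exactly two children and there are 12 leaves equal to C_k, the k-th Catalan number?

11

Full binary trees with 12 leaves have 12−1 = 11 internal nodes, so there are C_11 of them.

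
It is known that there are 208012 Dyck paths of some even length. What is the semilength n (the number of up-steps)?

12

Dyck paths of semilength n are counted by C_n; 208012 = C_12.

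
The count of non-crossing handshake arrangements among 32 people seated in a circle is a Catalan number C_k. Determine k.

Non-crossing handshake pairings of 2n people are counted by C_n; 32 people gives n = 16.

16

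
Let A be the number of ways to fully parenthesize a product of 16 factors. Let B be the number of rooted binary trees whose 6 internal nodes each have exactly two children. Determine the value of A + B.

Bracketing 16 factors into binary products is counted by C_{16−1} = C_15. So A = C_15 = 9694845.
The number of full binary trees on 6 internal nodes is the Catalan number C_6. So B = C_6 = 132.
A + B = 9694845 + 132 = 9694977.

9694977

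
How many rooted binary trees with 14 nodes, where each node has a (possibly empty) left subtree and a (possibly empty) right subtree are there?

2674440

Binary trees (left/right distinguished) on n nodes are counted by C_n; here n = 14.
C_14 = C(28,14)/15 = 40116600/15 = 2674440.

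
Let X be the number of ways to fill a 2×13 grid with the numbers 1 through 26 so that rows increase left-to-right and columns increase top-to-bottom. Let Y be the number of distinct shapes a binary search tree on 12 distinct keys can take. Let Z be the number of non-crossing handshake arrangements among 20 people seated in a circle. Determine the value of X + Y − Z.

934116

By the hook-length formula (or a Dyck-path bijection), SYT of shape 2×13 number C_13. So X = C_13 = 742900.
Binary trees (left/right distinguished) on n nodes are counted by C_n; here n = 12. So Y = C_12 = 208012.
Non-crossing handshake pairings of 2n people are counted by C_n; 20 people gives n = 10. So Z = C_10 = 16796.
X + Y − Z = 742900 + 208012 − 16796 = 934116.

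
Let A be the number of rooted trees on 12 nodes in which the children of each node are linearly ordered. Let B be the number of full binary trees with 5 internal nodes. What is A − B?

Rooted ordered (plane) trees on m nodes have m−1 edges and are counted by C_{m−1}; m = 12 gives C_11. So A = C_11 = 58786.
Full binary trees with n internal nodes are counted by C_n; here n = 5. So B = C_5 = 42.
A − B = 58786 − 42 = 58744.

58744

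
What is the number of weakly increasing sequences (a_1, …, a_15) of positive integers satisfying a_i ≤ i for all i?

Such sub-staircase sequences of length n are counted by C_n; here n = 15.
C_15 = C(30,15)/16 = 155117520/16 = 9694845.

9694845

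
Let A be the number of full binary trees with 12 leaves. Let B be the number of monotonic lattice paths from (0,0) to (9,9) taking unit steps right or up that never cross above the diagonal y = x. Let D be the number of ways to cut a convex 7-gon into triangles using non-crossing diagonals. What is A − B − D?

53882

A full binary tree with L leaves has L−1 internal nodes and is counted by C_{L−1}; L = 12 gives C_11. So A = C_11 = 58786.
Monotone paths in an n×n grid that stay weakly below the diagonal are counted by C_n; here n = 9. So B = C_9 = 4862.
A convex 7-gon is triangulated into 5 triangles, and the number of such triangulations is the Catalan number C_{7−2} = C_5. So D = C_5 = 42.
A − B − D = 58786 − 4862 − 42 = 53882.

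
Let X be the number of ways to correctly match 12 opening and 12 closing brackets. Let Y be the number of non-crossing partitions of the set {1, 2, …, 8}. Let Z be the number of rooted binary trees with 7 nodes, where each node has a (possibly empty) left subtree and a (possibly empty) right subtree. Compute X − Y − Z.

206153

Balanced strings of n pairs of brackets are counted by C_n; here n = 12. So X = C_12 = 208012.
Non-crossing partitions of an n-element set are counted by C_n; here n = 8. So Y = C_8 = 1430.
There are C_n binary search tree shapes on n keys; with n = 7 that is C_7. So Z = C_7 = 429.
X − Y − Z = 208012 − 1430 − 429 = 206153.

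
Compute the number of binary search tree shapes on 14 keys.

2674440

Rooted binary trees with 14 nodes (each child slot possibly empty) number C_14.
C_14 = 2674440.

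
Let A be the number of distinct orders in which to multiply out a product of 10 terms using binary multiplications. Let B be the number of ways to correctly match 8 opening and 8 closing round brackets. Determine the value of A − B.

Parenthesizations of m factors correspond to full binary trees with m leaves, counted by C_{m−1}; m = 10 gives C_9. So A = C_9 = 4862.
With 8 pairs the number of balanced bracket strings is the Catalan number C_8. So B = C_8 = 1430.
A − B = 4862 − 1430 = 3432.

3432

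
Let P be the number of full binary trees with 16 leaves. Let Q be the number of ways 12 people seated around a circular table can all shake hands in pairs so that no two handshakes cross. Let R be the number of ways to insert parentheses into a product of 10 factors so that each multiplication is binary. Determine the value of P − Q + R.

Full binary trees with 16 leaves have 16−1 = 15 internal nodes, so there are C_15 of them. So P = C_15 = 9694845.
With 12 = 2·6 people, non-crossing handshake pairings are non-crossing perfect matchings on a circle, counted by C_6. So Q = C_6 = 132.
Parenthesizations of m factors correspond to full binary trees with m leaves, counted by C_{m−1}; m = 10 gives C_9. So R = C_9 = 4862.
P − Q + R = 9694845 − 132 + 4862 = 9699575.

9699575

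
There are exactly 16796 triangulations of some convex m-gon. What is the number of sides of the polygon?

Triangulations of a convex m-gon are counted by C_{m−2}, and C_10 = 16796.
So m − 2 = 10, giving m = 12 sides.

12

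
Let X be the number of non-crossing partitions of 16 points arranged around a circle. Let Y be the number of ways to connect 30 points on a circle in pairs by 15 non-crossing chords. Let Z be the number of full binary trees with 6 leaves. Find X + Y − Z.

45052473

The non-crossing partitions of [16] form a lattice of size C_16. So X = C_16 = 35357670.
Non-crossing perfect matchings of 2n points on a circle are counted by C_n; with 30 points, n = 15. So Y = C_15 = 9694845.
Full binary trees with 6 leaves have 6−1 = 5 internal nodes, so there are C_5 of them. So Z = C_5 = 42.
X + Y − Z = 35357670 + 9694845 − 42 = 45052473.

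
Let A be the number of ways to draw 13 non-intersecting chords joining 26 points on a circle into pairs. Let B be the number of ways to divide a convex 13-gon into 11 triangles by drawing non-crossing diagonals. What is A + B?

801686

Non-crossing perfect matchings of 2n points on a circle are counted by C_n; with 26 points, n = 13. So A = C_13 = 742900.
A convex 13-gon is triangulated into 11 triangles, and the number of such triangulations is the Catalan number C_{13−2} = C_11. So B = C_11 = 58786.
A + B = 742900 + 58786 = 801686.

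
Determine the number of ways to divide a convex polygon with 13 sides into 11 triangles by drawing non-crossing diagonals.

Triangulations of a convex m-gon are counted by C_{m−2}; with m = 13 this is C_11.
C_11 = C(22,11)/12 = 705432/12 = 58786.

58786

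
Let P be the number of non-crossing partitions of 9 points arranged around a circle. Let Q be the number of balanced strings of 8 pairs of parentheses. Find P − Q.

3432

The non-crossing partitions of [9] form a lattice of size C_9. So P = C_9 = 4862.
With 8 pairs the number of balanced bracket strings is the Catalan number C_8. So Q = C_8 = 1430.
P − Q = 4862 − 1430 = 3432.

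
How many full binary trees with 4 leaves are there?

Full binary trees with 4 leaves have 4−1 = 3 internal nodes, so there are C_3 of them.
C_3 = C(6,3)/4 = 20/4 = 5.

5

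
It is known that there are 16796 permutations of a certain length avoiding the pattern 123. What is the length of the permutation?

Permutations of [n] avoiding a fixed length-3 pattern are counted by C_n. Since C_10 = 16796, the index is 10.

10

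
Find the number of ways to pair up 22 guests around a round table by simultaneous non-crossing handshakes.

58786

Non-crossing handshake pairings of 2n people are counted by C_n; 22 people gives n = 11.
C_11 = C(22,11)/12 = 705432/12 = 58786.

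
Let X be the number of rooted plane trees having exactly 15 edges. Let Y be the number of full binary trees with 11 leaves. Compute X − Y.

9678049

A rooted plane tree with 15 edges has 16 nodes, and the count is C_15. So X = C_15 = 9694845.
A full binary tree with L leaves has L−1 internal nodes and is counted by C_{L−1}; L = 11 gives C_10. So Y = C_10 = 16796.
X − Y = 9694845 − 16796 = 9678049.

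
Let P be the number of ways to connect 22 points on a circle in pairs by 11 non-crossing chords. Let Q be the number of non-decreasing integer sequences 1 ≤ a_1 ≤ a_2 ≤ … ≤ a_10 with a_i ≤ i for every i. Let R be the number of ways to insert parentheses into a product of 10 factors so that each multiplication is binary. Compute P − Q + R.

Pairing 22 circle points by 11 non-crossing chords gives C_11 matchings. So P = C_11 = 58786.
Weakly increasing sequences with a_i ≤ i biject with Dyck paths of semilength 10, so there are C_10. So Q = C_10 = 16796.
Parenthesizations of m factors correspond to full binary trees with m leaves, counted by C_{m−1}; m = 10 gives C_9. So R = C_9 = 4862.
P − Q + R = 58786 − 16796 + 4862 = 46852.

46852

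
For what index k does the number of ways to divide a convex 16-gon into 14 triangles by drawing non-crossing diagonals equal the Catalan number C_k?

14

The number of triangulations of a 16-gon is the Catalan number C_14 (index = sides − 2).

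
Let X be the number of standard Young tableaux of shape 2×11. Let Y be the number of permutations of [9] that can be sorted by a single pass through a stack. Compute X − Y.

53924

By the hook-length formula (or a Dyck-path bijection), SYT of shape 2×11 number C_11. So X = C_11 = 58786.
By Knuth's characterisation, the stack-sortable permutations of length 9 are the 231-avoiders, numbering C_9. So Y = C_9 = 4862.
X − Y = 58786 − 4862 = 53924.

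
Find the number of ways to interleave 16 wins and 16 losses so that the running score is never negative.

Ballot sequences with n votes each where one side never trails are Dyck words, counted by C_n; here n = 16.
C_16 = C(32,16)/17 = 601080390/17 = 35357670.

35357670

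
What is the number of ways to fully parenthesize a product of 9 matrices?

1430

Bracketing 9 factors into binary products is counted by C_{9−1} = C_8.
C_8 = C(16,8)/9 = 12870/9 = 1430.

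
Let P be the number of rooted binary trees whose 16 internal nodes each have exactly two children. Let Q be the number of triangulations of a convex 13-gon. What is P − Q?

Full binary trees with n internal nodes are counted by C_n; here n = 16. So P = C_16 = 35357670.
The number of triangulations of a 13-gon is the Catalan number C_11 (index = sides − 2). So Q = C_11 = 58786.
P − Q = 35357670 − 58786 = 35298884.

35298884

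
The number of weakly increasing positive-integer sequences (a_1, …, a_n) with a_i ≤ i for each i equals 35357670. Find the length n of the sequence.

16

Such sub-staircase sequences of length n are counted by C_n; 35357670 = C_16.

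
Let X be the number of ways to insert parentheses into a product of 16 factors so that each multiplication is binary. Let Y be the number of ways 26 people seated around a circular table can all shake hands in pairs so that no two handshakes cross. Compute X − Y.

8951945

Parenthesizations of m factors correspond to full binary trees with m leaves, counted by C_{m−1}; m = 16 gives C_15. So X = C_15 = 9694845.
Non-crossing handshake pairings of 2n people are counted by C_n; 26 people gives n = 13. So Y = C_13 = 742900.
X − Y = 9694845 − 742900 = 8951945.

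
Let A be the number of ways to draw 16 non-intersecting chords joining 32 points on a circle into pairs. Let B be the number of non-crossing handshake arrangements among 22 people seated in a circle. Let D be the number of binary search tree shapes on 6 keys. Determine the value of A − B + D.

Non-crossing perfect matchings of 2n points on a circle are counted by C_n; with 32 points, n = 16. So A = C_16 = 35357670.
With 22 = 2·11 people, non-crossing handshake pairings are non-crossing perfect matchings on a circle, counted by C_11. So B = C_11 = 58786.
Rooted binary trees with 6 nodes (each child slot possibly empty) number C_6. So D = C_6 = 132.
A − B + D = 35357670 − 58786 + 132 = 35299016.

35299016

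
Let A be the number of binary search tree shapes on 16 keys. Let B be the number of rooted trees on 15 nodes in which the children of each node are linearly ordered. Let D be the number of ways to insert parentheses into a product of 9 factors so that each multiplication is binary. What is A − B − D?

32681800

Rooted binary trees with 16 nodes (each child slot possibly empty) number C_16. So A = C_16 = 35357670.
A rooted plane tree on 15 nodes has 14 edges, and such trees are counted by C_14. So B = C_14 = 2674440.
Parenthesizations of m factors correspond to full binary trees with m leaves, counted by C_{m−1}; m = 9 gives C_8. So D = C_8 = 1430.
A − B − D = 35357670 − 2674440 − 1430 = 32681800.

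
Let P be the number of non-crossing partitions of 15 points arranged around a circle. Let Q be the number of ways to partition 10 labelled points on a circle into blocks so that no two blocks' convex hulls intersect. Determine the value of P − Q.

9678049

Non-crossing partitions of an n-element set are counted by C_n; here n = 15. So P = C_15 = 9694845.
The non-crossing partitions of [10] form a lattice of size C_10. So Q = C_10 = 16796.
P − Q = 9694845 − 16796 = 9678049.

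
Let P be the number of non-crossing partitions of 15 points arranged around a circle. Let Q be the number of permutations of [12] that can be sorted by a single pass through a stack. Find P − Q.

Non-crossing partitions of an n-element set are counted by C_n; here n = 15. So P = C_15 = 9694845.
Stack-sortable permutations are exactly the 231-avoiding ones, counted by C_n; here n = 12. So Q = C_12 = 208012.
P − Q = 9694845 − 208012 = 9486833.

9486833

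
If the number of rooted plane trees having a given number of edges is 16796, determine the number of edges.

10

Rooted ordered trees with n edges are counted by C_n. The Catalan number equal to 16796 is C_10.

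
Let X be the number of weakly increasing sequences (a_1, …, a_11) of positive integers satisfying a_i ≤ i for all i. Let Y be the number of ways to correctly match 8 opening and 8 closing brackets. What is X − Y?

57356

Weakly increasing sequences with a_i ≤ i biject with Dyck paths of semilength 11, so there are C_11. So X = C_11 = 58786.
With 8 pairs the number of balanced bracket strings is the Catalan number C_8. So Y = C_8 = 1430.
X − Y = 58786 − 1430 = 57356.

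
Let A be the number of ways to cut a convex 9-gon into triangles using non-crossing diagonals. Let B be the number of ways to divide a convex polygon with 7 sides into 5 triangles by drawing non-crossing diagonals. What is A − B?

387

A convex 9-gon is triangulated into 7 triangles, and the number of such triangulations is the Catalan number C_{9−2} = C_7. So A = C_7 = 429.
Triangulations of a convex m-gon are counted by C_{m−2}; with m = 7 this is C_5. So B = C_5 = 42.
A − B = 429 − 42 = 387.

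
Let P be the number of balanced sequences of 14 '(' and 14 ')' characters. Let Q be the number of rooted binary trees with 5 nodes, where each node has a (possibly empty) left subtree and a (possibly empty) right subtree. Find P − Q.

Balanced strings of n pairs of brackets are counted by C_n; here n = 14. So P = C_14 = 2674440.
There are C_n binary search tree shapes on n keys; with n = 5 that is C_5. So Q = C_5 = 42.
P − Q = 2674440 − 42 = 2674398.

2674398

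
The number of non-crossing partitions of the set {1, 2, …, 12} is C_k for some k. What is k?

The non-crossing partitions of [12] form a lattice of size C_12.

12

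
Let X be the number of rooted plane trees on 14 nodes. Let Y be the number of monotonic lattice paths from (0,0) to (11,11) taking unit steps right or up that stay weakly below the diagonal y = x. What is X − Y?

684114

Rooted ordered (plane) trees on m nodes have m−1 edges and are counted by C_{m−1}; m = 14 gives C_13. So X = C_13 = 742900.
Sub-diagonal monotone paths from (0,0) to (11,11) biject with Dyck paths of semilength 11, giving C_11. So Y = C_11 = 58786.
X − Y = 742900 − 58786 = 684114.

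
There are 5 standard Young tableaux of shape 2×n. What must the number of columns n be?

3

Standard Young tableaux of shape 2×n are counted by C_n. Since C_3 = 5, the index is 3.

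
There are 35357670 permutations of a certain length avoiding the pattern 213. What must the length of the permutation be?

Permutations of [n] avoiding a fixed length-3 pattern are counted by C_n. Since C_16 = 35357670, the index is 16.

16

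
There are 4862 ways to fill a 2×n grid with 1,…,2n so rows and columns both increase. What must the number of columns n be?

Standard Young tableaux of shape 2×n are counted by C_n. Since C_9 = 4862, the index is 9.

9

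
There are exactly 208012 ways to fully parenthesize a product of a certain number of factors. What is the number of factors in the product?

13

Parenthesizations of m factors are counted by C_{m−1}. Since C_12 = 208012, the index is 12.
So the index is 12, and the number of factors is 12 + 1 = 13.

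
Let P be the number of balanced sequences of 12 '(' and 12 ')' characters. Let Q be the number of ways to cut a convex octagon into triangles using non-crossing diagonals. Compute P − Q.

207880

A balanced arrangement of 12 bracket pairs is a Dyck word of semilength 12, so the count is C_12. So P = C_12 = 208012.
A convex 8-gon is triangulated into 6 triangles, and the number of such triangulations is the Catalan number C_{8−2} = C_6. So Q = C_6 = 132.
P − Q = 208012 − 132 = 207880.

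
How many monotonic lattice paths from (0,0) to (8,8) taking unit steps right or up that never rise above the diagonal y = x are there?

Sub-diagonal monotone paths from (0,0) to (8,8) biject with Dyck paths of semilength 8, giving C_8.
C_8 = C(16,8)/9 = 12870/9 = 1430.

1430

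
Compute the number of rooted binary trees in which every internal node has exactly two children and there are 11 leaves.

16796

A full binary tree with L leaves has L−1 internal nodes and is counted by C_{L−1}; L = 11 gives C_10.
C_10 = C(20,10)/11 = 184756/11 = 16796.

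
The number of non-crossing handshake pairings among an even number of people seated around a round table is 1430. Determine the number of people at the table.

16

Non-crossing handshake pairings of 2n people are counted by C_n; 1430 = C_8.
So n = 8, and there are 2n = 16 people.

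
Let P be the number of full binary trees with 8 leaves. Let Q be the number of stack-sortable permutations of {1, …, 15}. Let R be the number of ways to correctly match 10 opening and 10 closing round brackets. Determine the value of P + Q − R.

A full binary tree with L leaves has L−1 internal nodes and is counted by C_{L−1}; L = 8 gives C_7. So P = C_7 = 429.
By Knuth's characterisation, the stack-sortable permutations of length 15 are the 231-avoiders, numbering C_15. So Q = C_15 = 9694845.
A balanced arrangement of 10 bracket pairs is a Dyck word of semilength 10, so the count is C_10. So R = C_10 = 16796.
P + Q − R = 429 + 9694845 − 16796 = 9678478.

9678478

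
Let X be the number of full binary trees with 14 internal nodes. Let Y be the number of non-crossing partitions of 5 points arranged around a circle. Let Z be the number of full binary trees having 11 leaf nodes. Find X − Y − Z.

2657602

The number of full binary trees on 14 internal nodes is the Catalan number C_14. So X = C_14 = 2674440.
The non-crossing partitions of [5] form a lattice of size C_5. So Y = C_5 = 42.
Full binary trees with 11 leaves have 11−1 = 10 internal nodes, so there are C_10 of them. So Z = C_10 = 16796.
X − Y − Z = 2674440 − 42 − 16796 = 2657602.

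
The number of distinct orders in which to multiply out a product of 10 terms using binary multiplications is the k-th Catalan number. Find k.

Ways to associate a product of 10 factors correspond to binary trees on 10 leaves, so the count is C_9.

9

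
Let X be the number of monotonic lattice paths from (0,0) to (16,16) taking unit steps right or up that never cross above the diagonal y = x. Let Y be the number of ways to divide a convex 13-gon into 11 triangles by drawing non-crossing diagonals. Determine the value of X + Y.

35416456

Sub-diagonal monotone paths from (0,0) to (16,16) biject with Dyck paths of semilength 16, giving C_16. So X = C_16 = 35357670.
The number of triangulations of a 13-gon is the Catalan number C_11 (index = sides − 2). So Y = C_11 = 58786.
X + Y = 35357670 + 58786 = 35416456.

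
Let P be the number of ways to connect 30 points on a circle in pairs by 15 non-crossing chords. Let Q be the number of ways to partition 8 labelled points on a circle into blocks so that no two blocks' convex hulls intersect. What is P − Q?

9693415

Non-crossing perfect matchings of 2n points on a circle are counted by C_n; with 30 points, n = 15. So P = C_15 = 9694845.
The non-crossing partitions of [8] form a lattice of size C_8. So Q = C_8 = 1430.
P − Q = 9694845 − 1430 = 9693415.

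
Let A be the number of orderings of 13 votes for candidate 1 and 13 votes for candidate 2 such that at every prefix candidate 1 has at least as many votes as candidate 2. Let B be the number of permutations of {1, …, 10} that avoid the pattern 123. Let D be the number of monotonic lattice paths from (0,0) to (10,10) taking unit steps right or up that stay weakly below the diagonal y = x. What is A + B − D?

Ballot sequences with n votes each where one side never trails are Dyck words, counted by C_n; here n = 13. So A = C_13 = 742900.
Permutations of [n] avoiding any single length-3 pattern are counted by C_n; here n = 10. So B = C_10 = 16796.
Sub-diagonal monotone paths from (0,0) to (10,10) biject with Dyck paths of semilength 10, giving C_10. So D = C_10 = 16796.
A + B − D = 742900 + 16796 − 16796 = 742900.

742900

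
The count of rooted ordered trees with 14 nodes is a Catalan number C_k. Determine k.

Rooted ordered (plane) trees on m nodes have m−1 edges and are counted by C_{m−1}; m = 14 gives C_13.

13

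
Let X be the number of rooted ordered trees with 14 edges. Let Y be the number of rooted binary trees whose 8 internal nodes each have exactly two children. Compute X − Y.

Rooted ordered trees with n edges are counted by C_n; here n = 14. So X = C_14 = 2674440.
Full binary trees with n internal nodes are counted by C_n; here n = 8. So Y = C_8 = 1430.
X − Y = 2674440 − 1430 = 2673010.

2673010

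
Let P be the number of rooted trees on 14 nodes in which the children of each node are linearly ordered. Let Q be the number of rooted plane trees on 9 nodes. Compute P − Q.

741470

Rooted ordered (plane) trees on m nodes have m−1 edges and are counted by C_{m−1}; m = 14 gives C_13. So P = C_13 = 742900.
Rooted ordered (plane) trees on m nodes have m−1 edges and are counted by C_{m−1}; m = 9 gives C_8. So Q = C_8 = 1430.
P − Q = 742900 − 1430 = 741470.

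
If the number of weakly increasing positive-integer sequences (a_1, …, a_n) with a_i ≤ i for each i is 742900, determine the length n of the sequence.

13

Such sub-staircase sequences of length n are counted by C_n. Since C_13 = 742900, the index is 13.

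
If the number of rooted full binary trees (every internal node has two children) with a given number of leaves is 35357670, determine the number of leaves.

Full binary trees with L leaves are counted by C_{L−1}. Since C_16 = 35357670, the index is 16.
So the index is 16, and the number of leaves is 16 + 1 = 17.

17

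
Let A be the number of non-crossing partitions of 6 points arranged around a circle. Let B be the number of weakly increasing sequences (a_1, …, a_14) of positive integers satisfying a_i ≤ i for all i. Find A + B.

The non-crossing partitions of [6] form a lattice of size C_6. So A = C_6 = 132.
Such sub-staircase sequences of length n are counted by C_n; here n = 14. So B = C_14 = 2674440.
A + B = 132 + 2674440 = 2674572.

2674572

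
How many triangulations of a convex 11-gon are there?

4862

A convex 11-gon is triangulated into 9 triangles, and the number of such triangulations is the Catalan number C_{11−2} = C_9.
C_9 = C(18,9)/10 = 48620/10 = 4862.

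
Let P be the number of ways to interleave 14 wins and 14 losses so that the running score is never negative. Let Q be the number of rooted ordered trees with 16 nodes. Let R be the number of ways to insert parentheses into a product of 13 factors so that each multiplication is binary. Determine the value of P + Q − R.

Reading a vote for the leader as '(' and for the other as ')' turns such a sequence into a balanced string of 14 pairs, so the count is C_14. So P = C_14 = 2674440.
Rooted ordered (plane) trees on m nodes have m−1 edges and are counted by C_{m−1}; m = 16 gives C_15. So Q = C_15 = 9694845.
Parenthesizations of m factors correspond to full binary trees with m leaves, counted by C_{m−1}; m = 13 gives C_12. So R = C_12 = 208012.
P + Q − R = 2674440 + 9694845 − 208012 = 12161273.

12161273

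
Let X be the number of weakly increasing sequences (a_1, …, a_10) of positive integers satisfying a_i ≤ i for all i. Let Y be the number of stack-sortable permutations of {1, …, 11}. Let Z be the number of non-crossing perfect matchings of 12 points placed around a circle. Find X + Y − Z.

75450

Such sub-staircase sequences of length n are counted by C_n; here n = 10. So X = C_10 = 16796.
By Knuth's characterisation, the stack-sortable permutations of length 11 are the 231-avoiders, numbering C_11. So Y = C_11 = 58786.
Non-crossing perfect matchings of 2n points on a circle are counted by C_n; with 12 points, n = 6. So Z = C_6 = 132.
X + Y − Z = 16796 + 58786 − 132 = 75450.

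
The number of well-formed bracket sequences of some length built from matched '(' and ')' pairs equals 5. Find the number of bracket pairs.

3

Balanced strings of n bracket-pairs are counted by C_n. The Catalan number equal to 5 is C_3.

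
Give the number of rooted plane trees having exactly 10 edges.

16796

Rooted ordered trees with n edges are counted by C_n; here n = 10.
C_10 = C(20,10)/11 = 184756/11 = 16796.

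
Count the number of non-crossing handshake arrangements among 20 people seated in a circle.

16796

With 20 = 2·10 people, non-crossing handshake pairings are non-crossing perfect matchings on a circle, counted by C_10.
C_10 = 16796.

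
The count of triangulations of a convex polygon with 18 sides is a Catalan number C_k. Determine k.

A convex 18-gon is triangulated into 16 triangles, and the number of such triangulations is the Catalan number C_{18−2} = C_16.

16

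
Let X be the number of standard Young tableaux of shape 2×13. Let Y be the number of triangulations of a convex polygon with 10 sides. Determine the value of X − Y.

741470

By the hook-length formula (or a Dyck-path bijection), SYT of shape 2×13 number C_13. So X = C_13 = 742900.
The number of triangulations of a 10-gon is the Catalan number C_8 (index = sides − 2). So Y = C_8 = 1430.
X − Y = 742900 − 1430 = 741470.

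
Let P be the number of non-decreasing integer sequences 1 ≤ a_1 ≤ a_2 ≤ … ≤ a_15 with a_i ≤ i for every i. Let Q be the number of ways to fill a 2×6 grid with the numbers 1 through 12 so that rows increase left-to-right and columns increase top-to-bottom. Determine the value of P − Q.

Such sub-staircase sequences of length n are counted by C_n; here n = 15. So P = C_15 = 9694845.
By the hook-length formula (or a Dyck-path bijection), SYT of shape 2×6 number C_6. So Q = C_6 = 132.
P − Q = 9694845 − 132 = 9694713.

9694713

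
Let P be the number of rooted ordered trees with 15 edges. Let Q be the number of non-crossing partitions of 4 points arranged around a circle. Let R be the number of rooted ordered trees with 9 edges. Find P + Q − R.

A rooted plane tree with 15 edges has 16 nodes, and the count is C_15. So P = C_15 = 9694845.
The non-crossing partitions of [4] form a lattice of size C_4. So Q = C_4 = 14.
Rooted ordered trees with n edges are counted by C_n; here n = 9. So R = C_9 = 4862.
P + Q − R = 9694845 + 14 − 4862 = 9689997.

9689997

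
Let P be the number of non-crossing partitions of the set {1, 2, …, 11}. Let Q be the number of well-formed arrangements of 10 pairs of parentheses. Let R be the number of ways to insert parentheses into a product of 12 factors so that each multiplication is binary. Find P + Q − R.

The non-crossing partitions of [11] form a lattice of size C_11. So P = C_11 = 58786.
With 10 pairs the number of balanced bracket strings is the Catalan number C_10. So Q = C_10 = 16796.
Bracketing 12 factors into binary products is counted by C_{12−1} = C_11. So R = C_11 = 58786.
P + Q − R = 58786 + 16796 − 58786 = 16796.

16796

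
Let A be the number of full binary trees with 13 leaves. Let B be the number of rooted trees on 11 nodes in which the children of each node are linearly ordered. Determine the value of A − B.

Full binary trees with 13 leaves have 13−1 = 12 internal nodes, so there are C_12 of them. So A = C_12 = 208012.
A rooted plane tree on 11 nodes has 10 edges, and such trees are counted by C_10. So B = C_10 = 16796.
A − B = 208012 − 16796 = 191216.

191216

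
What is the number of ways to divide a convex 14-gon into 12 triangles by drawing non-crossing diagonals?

A convex 14-gon is triangulated into 12 triangles, and the number of such triangulations is the Catalan number C_{14−2} = C_12.
C_12 = C(24,12)/13 = 2704156/13 = 208012.

208012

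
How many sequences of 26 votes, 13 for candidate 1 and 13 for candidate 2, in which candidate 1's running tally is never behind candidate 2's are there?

Ballot sequences with n votes each where one side never trails are Dyck words, counted by C_n; here n = 13.
C_13 = C_12 · 2(2·12+1)/(12+2) = 208012 · 50/14 = 742900.

742900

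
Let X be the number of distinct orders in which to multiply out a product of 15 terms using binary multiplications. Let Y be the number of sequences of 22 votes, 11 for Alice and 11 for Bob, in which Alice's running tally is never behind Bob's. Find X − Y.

2615654

Ways to associate a product of 15 factors correspond to binary trees on 15 leaves, so the count is C_14. So X = C_14 = 2674440.
Reading a vote for the leader as '(' and for the other as ')' turns such a sequence into a balanced string of 11 pairs, so the count is C_11. So Y = C_11 = 58786.
X − Y = 2674440 − 58786 = 2615654.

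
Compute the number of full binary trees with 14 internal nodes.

The number of full binary trees on 14 internal nodes is the Catalan number C_14.
C_14 = C(28,14)/15 = 40116600/15 = 2674440.

2674440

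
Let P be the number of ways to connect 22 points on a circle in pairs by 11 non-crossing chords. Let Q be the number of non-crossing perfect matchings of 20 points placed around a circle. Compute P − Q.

41990

Non-crossing perfect matchings of 2n points on a circle are counted by C_n; with 22 points, n = 11. So P = C_11 = 58786.
Non-crossing perfect matchings of 2n points on a circle are counted by C_n; with 20 points, n = 10. So Q = C_10 = 16796.
P − Q = 58786 − 16796 = 41990.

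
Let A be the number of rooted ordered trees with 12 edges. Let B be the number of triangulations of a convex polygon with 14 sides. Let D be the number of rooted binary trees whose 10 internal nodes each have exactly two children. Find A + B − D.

Rooted ordered trees with n edges are counted by C_n; here n = 12. So A = C_12 = 208012.
Triangulations of a convex m-gon are counted by C_{m−2}; with m = 14 this is C_12. So B = C_12 = 208012.
Full binary trees with n internal nodes are counted by C_n; here n = 10. So D = C_10 = 16796.
A + B − D = 208012 + 208012 − 16796 = 399228.

399228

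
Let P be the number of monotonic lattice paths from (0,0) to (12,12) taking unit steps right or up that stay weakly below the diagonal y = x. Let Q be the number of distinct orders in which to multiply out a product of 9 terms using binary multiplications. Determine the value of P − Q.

206582

Sub-diagonal monotone paths from (0,0) to (12,12) biject with Dyck paths of semilength 12, giving C_12. So P = C_12 = 208012.
Bracketing 9 factors into binary products is counted by C_{9−1} = C_8. So Q = C_8 = 1430.
P − Q = 208012 − 1430 = 206582.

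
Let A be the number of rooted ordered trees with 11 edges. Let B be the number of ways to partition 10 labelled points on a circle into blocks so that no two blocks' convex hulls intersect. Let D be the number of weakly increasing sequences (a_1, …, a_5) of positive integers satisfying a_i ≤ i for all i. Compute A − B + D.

Rooted ordered trees with n edges are counted by C_n; here n = 11. So A = C_11 = 58786.
The non-crossing partitions of [10] form a lattice of size C_10. So B = C_10 = 16796.
Such sub-staircase sequences of length n are counted by C_n; here n = 5. So D = C_5 = 42.
A − B + D = 58786 − 16796 + 42 = 42032.

42032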